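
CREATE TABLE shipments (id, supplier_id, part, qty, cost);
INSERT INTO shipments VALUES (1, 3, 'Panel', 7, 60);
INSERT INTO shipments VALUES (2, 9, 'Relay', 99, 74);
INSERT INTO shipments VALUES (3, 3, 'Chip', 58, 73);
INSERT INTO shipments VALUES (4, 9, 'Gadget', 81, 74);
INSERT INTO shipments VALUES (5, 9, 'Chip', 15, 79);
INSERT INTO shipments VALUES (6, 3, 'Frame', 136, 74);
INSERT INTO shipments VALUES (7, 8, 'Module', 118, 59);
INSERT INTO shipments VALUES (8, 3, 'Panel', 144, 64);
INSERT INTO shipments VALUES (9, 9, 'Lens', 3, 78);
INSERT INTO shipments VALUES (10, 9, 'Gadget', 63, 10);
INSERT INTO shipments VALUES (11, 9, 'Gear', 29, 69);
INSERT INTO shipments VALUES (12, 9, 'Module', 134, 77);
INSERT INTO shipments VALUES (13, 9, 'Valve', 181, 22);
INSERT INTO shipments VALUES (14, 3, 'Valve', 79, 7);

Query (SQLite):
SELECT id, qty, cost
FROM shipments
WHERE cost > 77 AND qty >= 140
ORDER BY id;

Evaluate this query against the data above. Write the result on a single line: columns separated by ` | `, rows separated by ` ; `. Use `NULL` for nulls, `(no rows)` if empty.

cost > 77: ids {5, 9}
qty >= 140: ids {8, 13}
Combine with AND.

(no rows)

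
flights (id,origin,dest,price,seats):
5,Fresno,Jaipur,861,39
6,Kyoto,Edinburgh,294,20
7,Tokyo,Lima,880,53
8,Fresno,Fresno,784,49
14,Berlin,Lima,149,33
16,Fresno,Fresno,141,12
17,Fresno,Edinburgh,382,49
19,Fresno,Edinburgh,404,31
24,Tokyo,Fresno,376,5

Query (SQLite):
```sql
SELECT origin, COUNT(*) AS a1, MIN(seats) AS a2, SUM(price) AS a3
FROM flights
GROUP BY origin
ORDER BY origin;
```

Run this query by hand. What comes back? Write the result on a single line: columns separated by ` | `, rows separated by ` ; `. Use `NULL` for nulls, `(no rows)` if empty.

Group flights by origin.
Per group compute: COUNT(*), MIN(seats), SUM(price).
  Berlin: ids {14} → COUNT(*)=1, MIN(seats)=33, SUM(price)=149
  Fresno: ids {5, 8, 16, 17, 19} → COUNT(*)=5, MIN(seats)=12, SUM(price)=2572
  Kyoto: ids {6} → COUNT(*)=1, MIN(seats)=20, SUM(price)=294
  Tokyo: ids {7, 24} → COUNT(*)=2, MIN(seats)=5, SUM(price)=1256

Berlin | 1 | 33 | 149 ; Fresno | 5 | 12 | 2572 ; Kyoto | 1 | 20 | 294 ; Tokyo | 2 | 5 | 1256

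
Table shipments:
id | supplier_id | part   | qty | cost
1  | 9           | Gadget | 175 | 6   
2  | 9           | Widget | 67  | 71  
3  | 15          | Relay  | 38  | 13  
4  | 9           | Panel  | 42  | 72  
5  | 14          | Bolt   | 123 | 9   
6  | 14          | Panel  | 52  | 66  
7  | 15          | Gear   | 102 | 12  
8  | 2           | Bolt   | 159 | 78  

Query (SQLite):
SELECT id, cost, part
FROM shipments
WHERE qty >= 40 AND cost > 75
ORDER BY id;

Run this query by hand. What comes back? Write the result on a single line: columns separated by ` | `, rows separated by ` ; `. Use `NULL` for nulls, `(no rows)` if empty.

8 | 78 | Bolt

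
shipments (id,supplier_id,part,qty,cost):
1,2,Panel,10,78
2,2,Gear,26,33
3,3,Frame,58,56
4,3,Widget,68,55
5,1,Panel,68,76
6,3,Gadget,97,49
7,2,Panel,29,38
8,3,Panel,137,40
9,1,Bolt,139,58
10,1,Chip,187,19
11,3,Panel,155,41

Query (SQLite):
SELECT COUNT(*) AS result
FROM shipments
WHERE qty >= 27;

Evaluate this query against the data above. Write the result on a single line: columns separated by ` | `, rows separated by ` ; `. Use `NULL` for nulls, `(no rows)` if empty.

9

Rows where qty >= 27 → cost values: [56, 55, 76, 49, 38, 40, 58, 19, 41].
COUNT(*) counts rows → 9.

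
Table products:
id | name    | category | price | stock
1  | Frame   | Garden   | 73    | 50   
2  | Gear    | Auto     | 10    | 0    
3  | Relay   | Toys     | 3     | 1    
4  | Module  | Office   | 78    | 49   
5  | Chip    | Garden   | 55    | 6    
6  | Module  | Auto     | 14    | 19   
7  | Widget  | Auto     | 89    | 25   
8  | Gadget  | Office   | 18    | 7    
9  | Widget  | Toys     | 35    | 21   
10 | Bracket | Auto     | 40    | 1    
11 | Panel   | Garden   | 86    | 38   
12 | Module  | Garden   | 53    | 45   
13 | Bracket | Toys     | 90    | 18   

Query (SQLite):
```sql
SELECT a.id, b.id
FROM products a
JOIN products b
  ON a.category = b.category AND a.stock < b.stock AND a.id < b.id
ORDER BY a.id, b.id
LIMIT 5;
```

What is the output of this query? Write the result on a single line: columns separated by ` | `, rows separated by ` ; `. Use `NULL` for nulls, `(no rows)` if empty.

Pairs (a,b) with same category, a.stock < b.stock, a.id < b.id.
category groups: Auto:{2,6,7,10} Garden:{1,5,11,12} Office:{4,8} Toys:{3,9,13}
Ordered by (a.id, b.id); first 5.

2 | 6 ; 2 | 7 ; 2 | 10 ; 3 | 9 ; 3 | 13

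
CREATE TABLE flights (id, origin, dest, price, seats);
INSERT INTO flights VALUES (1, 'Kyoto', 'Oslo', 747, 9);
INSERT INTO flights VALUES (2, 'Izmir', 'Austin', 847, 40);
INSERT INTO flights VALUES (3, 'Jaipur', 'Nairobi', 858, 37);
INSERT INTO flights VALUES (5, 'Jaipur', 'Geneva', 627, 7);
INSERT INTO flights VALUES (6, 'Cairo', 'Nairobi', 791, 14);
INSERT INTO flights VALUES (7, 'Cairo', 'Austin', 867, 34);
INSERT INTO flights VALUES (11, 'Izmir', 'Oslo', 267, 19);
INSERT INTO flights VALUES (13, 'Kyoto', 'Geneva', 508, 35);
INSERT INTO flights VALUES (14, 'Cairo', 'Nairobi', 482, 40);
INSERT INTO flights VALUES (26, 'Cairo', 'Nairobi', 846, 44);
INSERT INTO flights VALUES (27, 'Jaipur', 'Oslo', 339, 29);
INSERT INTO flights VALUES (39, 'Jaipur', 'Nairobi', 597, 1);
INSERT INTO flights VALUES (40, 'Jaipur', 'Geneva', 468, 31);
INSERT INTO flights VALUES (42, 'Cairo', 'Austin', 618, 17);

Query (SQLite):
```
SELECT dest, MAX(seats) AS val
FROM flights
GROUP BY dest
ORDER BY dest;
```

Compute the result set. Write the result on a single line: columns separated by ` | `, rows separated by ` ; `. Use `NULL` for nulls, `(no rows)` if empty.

Partition flights by dest; compute MAX(seats) within each group.
  Austin: ids {2, 7, 42} → MAX(seats)=40
  Geneva: ids {5, 13, 40} → MAX(seats)=35
  Nairobi: ids {3, 6, 14, 26, 39} → MAX(seats)=44
  Oslo: ids {1, 11, 27} → MAX(seats)=29

Austin | 40 ; Geneva | 35 ; Nairobi | 44 ; Oslo | 29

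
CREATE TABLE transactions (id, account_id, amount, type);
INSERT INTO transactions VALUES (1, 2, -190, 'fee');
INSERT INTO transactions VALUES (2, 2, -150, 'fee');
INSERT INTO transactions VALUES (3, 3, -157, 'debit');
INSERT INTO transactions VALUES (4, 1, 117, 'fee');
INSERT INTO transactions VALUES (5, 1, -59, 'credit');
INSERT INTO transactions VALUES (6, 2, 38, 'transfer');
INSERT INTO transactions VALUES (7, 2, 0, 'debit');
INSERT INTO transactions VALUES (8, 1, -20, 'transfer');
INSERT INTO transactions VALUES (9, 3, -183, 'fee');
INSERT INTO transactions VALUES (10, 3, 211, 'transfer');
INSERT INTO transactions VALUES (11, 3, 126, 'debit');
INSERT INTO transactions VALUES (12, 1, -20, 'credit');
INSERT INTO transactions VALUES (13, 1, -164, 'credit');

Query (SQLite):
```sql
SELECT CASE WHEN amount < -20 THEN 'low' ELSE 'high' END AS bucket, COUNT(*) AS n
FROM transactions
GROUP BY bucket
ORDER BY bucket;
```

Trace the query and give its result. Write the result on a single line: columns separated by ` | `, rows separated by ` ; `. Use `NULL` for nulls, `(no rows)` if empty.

Bucket rows by amount < -20 → 'low' else 'high'; count each bucket.

high | 7 ; low | 6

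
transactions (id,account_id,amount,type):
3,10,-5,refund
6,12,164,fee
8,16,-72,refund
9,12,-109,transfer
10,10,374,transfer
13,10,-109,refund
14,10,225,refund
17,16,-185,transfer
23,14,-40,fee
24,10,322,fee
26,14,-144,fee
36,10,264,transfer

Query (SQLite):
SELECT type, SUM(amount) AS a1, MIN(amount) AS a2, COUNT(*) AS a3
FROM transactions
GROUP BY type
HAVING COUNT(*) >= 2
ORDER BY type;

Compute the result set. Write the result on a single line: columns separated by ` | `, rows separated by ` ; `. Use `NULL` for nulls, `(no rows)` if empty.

Group transactions by type.
Per group compute: SUM(amount), MIN(amount), COUNT(*).
HAVING: drop groups with fewer than 2 rows.
  fee: ids {6, 23, 24, 26} → SUM(amount)=302, MIN(amount)=-144, COUNT(*)=4
  refund: ids {3, 8, 13, 14} → SUM(amount)=39, MIN(amount)=-109, COUNT(*)=4
  transfer: ids {9, 10, 17, 36} → SUM(amount)=344, MIN(amount)=-185, COUNT(*)=4

fee | 302 | -144 | 4 ; refund | 39 | -109 | 4 ; transfer | 344 | -185 | 4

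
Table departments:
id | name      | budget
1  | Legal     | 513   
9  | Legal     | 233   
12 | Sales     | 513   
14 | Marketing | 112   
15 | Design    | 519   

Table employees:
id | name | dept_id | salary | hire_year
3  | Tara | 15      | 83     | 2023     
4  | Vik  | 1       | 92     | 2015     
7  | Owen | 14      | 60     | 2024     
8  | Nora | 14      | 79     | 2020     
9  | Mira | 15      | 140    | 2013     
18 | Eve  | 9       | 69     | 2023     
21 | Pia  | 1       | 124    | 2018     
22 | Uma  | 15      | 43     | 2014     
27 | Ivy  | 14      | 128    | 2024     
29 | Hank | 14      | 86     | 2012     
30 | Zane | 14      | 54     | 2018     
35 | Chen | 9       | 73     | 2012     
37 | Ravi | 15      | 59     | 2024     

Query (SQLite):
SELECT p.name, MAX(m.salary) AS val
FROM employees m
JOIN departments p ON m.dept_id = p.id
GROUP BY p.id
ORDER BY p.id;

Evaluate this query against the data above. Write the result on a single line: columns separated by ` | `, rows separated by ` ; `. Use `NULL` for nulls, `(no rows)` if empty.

Legal | 124 ; Legal | 73 ; Marketing | 128 ; Design | 140

Join each employees row to its departments via dept_id.
Group joined rows by departments.id; compute MAX(m.salary) per group.
  1: ids {4, 21} → MAX(m.salary)=124
  9: ids {18, 35} → MAX(m.salary)=73
  14: ids {7, 8, 27, 29, 30} → MAX(m.salary)=128
  15: ids {3, 9, 22, 37} → MAX(m.salary)=140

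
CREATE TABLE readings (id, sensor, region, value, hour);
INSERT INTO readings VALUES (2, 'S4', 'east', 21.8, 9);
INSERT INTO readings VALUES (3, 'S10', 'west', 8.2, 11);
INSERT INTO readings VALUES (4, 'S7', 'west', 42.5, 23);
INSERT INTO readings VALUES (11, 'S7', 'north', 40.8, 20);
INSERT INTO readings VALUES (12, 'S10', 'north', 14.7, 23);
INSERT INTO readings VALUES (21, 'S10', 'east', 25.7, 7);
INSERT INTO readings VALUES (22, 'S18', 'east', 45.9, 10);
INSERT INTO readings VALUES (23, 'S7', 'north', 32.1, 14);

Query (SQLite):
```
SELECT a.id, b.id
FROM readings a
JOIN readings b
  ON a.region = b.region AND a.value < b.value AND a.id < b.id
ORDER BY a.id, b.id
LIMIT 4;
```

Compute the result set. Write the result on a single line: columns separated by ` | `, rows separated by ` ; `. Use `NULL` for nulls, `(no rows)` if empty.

Pairs (a,b) with same region, a.value < b.value, a.id < b.id.
region groups: east:{2,21,22} north:{11,12,23} west:{3,4}
Ordered by (a.id, b.id); first 4.

2 | 21 ; 2 | 22 ; 3 | 4 ; 12 | 23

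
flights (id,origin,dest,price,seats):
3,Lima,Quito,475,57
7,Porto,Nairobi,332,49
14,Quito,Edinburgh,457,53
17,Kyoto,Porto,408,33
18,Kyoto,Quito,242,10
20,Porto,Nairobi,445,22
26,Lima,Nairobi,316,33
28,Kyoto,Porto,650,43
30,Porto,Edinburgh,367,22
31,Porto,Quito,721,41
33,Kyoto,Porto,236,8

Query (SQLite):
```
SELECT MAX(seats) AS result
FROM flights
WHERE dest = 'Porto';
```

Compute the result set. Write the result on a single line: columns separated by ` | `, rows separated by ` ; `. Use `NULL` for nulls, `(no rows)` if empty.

43

Rows where dest='Porto' → seats values: [33, 43, 8].
MAX of non-NULL values = 43.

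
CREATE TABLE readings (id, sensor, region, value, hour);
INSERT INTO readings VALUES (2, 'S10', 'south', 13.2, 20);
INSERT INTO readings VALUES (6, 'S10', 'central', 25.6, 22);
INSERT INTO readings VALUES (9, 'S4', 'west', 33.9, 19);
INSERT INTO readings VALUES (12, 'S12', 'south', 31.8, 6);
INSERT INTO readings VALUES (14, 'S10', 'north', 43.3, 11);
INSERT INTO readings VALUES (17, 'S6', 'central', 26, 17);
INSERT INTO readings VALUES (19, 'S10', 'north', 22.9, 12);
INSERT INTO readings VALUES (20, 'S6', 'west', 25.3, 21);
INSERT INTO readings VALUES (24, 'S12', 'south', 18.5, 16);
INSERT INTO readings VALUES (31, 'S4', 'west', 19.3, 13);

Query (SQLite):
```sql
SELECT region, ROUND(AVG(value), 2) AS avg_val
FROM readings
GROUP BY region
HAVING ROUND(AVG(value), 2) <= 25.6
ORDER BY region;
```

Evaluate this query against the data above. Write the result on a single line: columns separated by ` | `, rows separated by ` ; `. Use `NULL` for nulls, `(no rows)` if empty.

south | 21.17

Partition readings by region; compute ROUND(AVG(value), 2) within each group.
HAVING: keep groups where ROUND(AVG(value), 2) <= 25.6.
  central: ids {6, 17} → ROUND(AVG(value), 2)=25.8
  north: ids {14, 19} → ROUND(AVG(value), 2)=33.1
  south: ids {2, 12, 24} → ROUND(AVG(value), 2)=21.17
  west: ids {9, 20, 31} → ROUND(AVG(value), 2)=26.17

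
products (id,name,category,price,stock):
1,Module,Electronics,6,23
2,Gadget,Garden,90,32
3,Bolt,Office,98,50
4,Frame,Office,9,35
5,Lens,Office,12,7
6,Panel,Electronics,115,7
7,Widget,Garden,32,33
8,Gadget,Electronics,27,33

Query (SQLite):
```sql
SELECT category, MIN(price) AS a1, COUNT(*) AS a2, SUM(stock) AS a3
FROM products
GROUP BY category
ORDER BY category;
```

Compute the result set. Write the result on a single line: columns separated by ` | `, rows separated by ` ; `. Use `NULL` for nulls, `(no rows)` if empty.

Electronics | 6 | 3 | 63 ; Garden | 32 | 2 | 65 ; Office | 9 | 3 | 92

Group products by category.
Per group compute: MIN(price), COUNT(*), SUM(stock).
  Electronics: ids {1, 6, 8} → MIN(price)=6, COUNT(*)=3, SUM(stock)=63
  Garden: ids {2, 7} → MIN(price)=32, COUNT(*)=2, SUM(stock)=65
  Office: ids {3, 4, 5} → MIN(price)=9, COUNT(*)=3, SUM(stock)=92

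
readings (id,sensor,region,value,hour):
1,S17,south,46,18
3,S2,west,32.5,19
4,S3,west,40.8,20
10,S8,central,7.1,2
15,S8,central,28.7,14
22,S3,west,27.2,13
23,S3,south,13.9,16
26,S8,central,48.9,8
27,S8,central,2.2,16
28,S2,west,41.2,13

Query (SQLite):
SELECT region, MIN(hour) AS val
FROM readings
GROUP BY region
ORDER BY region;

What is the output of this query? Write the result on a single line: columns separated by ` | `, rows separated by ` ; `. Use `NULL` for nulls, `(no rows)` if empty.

Partition readings by region; compute MIN(hour) within each group.
  central: ids {10, 15, 26, 27} → MIN(hour)=2
  south: ids {1, 23} → MIN(hour)=16
  west: ids {3, 4, 22, 28} → MIN(hour)=13

central | 2 ; south | 16 ; west | 13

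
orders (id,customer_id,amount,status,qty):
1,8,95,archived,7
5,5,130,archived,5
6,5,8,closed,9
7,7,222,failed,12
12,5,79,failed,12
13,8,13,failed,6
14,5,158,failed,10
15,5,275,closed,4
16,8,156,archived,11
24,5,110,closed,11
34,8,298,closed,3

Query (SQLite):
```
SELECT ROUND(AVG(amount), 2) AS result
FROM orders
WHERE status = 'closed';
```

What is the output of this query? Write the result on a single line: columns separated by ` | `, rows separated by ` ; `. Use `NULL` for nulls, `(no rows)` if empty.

172.75

Rows where status='closed' → amount values: [8, 275, 110, 298].
AVG = 691 / 4 (rounded to 2 dp).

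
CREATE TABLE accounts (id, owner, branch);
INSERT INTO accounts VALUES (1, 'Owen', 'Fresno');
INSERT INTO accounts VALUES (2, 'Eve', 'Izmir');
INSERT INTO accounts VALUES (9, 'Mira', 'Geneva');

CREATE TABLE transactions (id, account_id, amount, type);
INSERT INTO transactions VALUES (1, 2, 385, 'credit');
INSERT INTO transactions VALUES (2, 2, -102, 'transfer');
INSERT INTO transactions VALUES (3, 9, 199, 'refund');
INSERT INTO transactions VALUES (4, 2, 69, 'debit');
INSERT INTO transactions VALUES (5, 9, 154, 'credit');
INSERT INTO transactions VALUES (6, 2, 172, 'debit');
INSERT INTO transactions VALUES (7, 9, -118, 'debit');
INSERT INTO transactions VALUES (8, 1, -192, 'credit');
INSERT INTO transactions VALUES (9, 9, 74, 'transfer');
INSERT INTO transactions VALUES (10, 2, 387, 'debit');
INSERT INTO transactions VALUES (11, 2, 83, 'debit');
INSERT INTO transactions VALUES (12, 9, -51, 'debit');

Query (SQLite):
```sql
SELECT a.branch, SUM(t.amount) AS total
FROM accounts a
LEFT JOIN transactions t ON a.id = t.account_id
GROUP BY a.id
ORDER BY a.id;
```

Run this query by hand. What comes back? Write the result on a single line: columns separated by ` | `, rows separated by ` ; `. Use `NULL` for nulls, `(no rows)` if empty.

LEFT JOIN keeps every accounts row; unmatched ones get NULL for transactions columns.
Group by accounts.id and compute SUM(t.amount). SUM over an all-NULL group is NULL.
  1: ids {8} → SUM(t.amount)=-192
  2: ids {1, 2, 4, 6, 10, 11} → SUM(t.amount)=994
  9: ids {3, 5, 7, 9, 12} → SUM(t.amount)=258

Fresno | -192 ; Izmir | 994 ; Geneva | 258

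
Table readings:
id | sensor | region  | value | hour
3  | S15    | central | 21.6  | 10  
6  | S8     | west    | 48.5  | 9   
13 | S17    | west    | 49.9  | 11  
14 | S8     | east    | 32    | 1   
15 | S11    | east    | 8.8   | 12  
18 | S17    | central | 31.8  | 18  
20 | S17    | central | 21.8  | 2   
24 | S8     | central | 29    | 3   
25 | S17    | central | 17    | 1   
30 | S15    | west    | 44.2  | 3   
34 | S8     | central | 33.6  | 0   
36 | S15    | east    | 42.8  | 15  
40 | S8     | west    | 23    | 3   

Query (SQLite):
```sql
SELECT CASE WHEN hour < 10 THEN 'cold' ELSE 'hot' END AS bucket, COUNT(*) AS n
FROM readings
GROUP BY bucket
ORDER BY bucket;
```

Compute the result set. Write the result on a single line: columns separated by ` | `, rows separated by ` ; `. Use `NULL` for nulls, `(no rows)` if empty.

cold | 8 ; hot | 5

Bucket rows by hour < 10 → 'cold' else 'hot'; count each bucket.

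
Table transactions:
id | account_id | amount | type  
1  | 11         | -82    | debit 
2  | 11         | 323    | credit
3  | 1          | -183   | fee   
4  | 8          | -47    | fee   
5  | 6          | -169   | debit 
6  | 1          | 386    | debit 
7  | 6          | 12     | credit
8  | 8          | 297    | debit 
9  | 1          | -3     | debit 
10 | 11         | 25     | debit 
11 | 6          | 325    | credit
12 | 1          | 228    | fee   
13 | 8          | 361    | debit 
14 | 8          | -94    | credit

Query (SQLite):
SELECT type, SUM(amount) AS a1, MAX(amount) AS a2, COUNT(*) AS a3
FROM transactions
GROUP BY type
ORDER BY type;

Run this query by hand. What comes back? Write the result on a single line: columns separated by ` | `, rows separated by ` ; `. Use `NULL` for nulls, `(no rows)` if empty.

credit | 566 | 325 | 4 ; debit | 815 | 386 | 7 ; fee | -2 | 228 | 3

Group transactions by type.
Per group compute: SUM(amount), MAX(amount), COUNT(*).
  credit: ids {2, 7, 11, 14} → SUM(amount)=566, MAX(amount)=325, COUNT(*)=4
  debit: ids {1, 5, 6, 8, 9, 10, 13} → SUM(amount)=815, MAX(amount)=386, COUNT(*)=7
  fee: ids {3, 4, 12} → SUM(amount)=-2, MAX(amount)=228, COUNT(*)=3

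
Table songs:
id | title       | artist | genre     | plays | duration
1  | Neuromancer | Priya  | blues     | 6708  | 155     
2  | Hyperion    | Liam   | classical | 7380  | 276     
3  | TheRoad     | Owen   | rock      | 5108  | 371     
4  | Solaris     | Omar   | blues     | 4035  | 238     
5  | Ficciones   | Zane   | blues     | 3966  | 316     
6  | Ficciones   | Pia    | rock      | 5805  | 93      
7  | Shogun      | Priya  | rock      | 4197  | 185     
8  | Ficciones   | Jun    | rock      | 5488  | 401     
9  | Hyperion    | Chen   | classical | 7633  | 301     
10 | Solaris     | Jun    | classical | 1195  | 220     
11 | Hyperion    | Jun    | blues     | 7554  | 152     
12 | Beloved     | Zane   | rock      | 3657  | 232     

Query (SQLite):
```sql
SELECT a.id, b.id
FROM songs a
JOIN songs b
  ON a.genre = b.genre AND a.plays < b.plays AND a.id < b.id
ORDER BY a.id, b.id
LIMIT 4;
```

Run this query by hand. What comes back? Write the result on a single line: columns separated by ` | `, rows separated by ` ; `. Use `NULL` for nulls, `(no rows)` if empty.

1 | 11 ; 2 | 9 ; 3 | 6 ; 3 | 8

Pairs (a,b) with same genre, a.plays < b.plays, a.id < b.id.
genre groups: blues:{1,4,5,11} classical:{2,9,10} rock:{3,6,7,8,12}
Ordered by (a.id, b.id); first 4.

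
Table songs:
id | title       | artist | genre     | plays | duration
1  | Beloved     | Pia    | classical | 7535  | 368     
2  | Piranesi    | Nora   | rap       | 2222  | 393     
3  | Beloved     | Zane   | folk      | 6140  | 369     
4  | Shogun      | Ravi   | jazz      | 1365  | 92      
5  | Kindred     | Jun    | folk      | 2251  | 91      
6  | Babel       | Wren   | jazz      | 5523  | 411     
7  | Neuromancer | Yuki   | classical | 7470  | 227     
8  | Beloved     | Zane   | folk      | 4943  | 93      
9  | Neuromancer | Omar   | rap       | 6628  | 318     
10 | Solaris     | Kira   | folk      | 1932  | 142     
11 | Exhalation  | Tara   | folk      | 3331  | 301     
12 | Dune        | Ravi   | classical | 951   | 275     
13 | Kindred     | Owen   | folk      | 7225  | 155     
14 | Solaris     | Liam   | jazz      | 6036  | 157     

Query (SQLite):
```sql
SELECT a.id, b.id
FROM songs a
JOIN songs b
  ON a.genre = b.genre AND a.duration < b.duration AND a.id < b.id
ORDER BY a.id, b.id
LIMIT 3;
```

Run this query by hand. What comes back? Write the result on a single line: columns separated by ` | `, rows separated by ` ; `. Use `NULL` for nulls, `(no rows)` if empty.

4 | 6 ; 4 | 14 ; 5 | 8

Pairs (a,b) with same genre, a.duration < b.duration, a.id < b.id.
genre groups: classical:{1,7,12} folk:{3,5,8,10,11,13} jazz:{4,6,14} rap:{2,9}
Ordered by (a.id, b.id); first 3.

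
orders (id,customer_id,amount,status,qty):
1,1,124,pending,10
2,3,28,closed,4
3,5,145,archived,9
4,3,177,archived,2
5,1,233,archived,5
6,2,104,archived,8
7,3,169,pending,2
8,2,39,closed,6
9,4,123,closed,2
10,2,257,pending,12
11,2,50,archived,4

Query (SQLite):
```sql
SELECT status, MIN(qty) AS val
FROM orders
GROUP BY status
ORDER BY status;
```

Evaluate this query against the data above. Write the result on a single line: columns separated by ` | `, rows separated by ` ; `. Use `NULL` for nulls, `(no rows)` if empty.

Partition orders by status; compute MIN(qty) within each group.
  archived: ids {3, 4, 5, 6, 11} → MIN(qty)=2
  closed: ids {2, 8, 9} → MIN(qty)=2
  pending: ids {1, 7, 10} → MIN(qty)=2

archived | 2 ; closed | 2 ; pending | 2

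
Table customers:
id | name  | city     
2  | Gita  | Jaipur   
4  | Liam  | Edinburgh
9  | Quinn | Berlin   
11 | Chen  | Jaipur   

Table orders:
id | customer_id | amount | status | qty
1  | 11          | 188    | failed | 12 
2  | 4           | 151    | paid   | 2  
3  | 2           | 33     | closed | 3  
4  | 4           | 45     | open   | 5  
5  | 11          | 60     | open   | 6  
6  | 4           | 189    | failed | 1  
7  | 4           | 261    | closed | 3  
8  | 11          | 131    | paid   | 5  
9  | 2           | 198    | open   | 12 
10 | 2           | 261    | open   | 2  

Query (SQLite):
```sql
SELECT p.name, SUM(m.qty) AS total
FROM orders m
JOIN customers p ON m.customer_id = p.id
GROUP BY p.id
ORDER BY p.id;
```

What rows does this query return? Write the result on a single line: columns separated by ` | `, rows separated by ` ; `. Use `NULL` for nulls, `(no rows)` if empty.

Gita | 17 ; Liam | 11 ; Chen | 23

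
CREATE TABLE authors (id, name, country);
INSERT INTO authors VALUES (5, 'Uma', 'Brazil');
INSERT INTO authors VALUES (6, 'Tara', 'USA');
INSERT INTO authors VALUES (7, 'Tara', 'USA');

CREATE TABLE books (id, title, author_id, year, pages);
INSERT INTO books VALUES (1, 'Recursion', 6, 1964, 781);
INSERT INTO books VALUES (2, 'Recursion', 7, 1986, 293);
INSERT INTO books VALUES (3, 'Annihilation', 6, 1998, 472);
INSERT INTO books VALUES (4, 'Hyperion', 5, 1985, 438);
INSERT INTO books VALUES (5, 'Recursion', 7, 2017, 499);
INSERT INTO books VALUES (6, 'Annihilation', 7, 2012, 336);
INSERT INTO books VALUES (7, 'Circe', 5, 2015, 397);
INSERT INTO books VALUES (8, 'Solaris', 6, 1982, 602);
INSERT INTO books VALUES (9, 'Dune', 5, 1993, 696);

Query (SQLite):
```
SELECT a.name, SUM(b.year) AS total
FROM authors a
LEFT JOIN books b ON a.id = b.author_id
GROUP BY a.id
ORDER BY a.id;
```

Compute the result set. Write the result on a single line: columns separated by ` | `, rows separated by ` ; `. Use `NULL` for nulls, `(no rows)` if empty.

LEFT JOIN keeps every authors row; unmatched ones get NULL for books columns.
Group by authors.id and compute SUM(b.year). SUM over an all-NULL group is NULL.
  5: ids {4, 7, 9} → SUM(b.year)=5993
  6: ids {1, 3, 8} → SUM(b.year)=5944
  7: ids {2, 5, 6} → SUM(b.year)=6015

Uma | 5993 ; Tara | 5944 ; Tara | 6015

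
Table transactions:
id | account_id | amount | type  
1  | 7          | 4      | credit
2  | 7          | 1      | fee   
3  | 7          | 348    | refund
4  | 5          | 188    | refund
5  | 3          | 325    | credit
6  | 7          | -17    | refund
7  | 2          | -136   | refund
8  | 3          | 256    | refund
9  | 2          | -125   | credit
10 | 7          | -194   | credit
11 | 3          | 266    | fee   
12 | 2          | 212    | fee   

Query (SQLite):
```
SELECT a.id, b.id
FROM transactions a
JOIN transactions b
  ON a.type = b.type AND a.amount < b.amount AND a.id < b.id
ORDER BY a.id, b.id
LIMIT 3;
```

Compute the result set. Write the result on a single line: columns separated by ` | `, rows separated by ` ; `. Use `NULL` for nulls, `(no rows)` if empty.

Pairs (a,b) with same type, a.amount < b.amount, a.id < b.id.
type groups: credit:{1,5,9,10} fee:{2,11,12} refund:{3,4,6,7,8}
Ordered by (a.id, b.id); first 3.

1 | 5 ; 2 | 11 ; 2 | 12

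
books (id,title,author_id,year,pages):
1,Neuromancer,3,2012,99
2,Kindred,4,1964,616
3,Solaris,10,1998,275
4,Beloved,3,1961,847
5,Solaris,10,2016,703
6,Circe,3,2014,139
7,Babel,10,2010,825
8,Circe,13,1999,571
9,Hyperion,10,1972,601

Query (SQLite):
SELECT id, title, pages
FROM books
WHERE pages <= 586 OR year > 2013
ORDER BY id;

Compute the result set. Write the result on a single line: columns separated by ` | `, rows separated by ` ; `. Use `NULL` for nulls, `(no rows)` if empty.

pages <= 586: ids {1, 3, 6, 8}
year > 2013: ids {5, 6}
Combine with OR.

1 | Neuromancer | 99 ; 3 | Solaris | 275 ; 5 | Solaris | 703 ; 6 | Circe | 139 ; 8 | Circe | 571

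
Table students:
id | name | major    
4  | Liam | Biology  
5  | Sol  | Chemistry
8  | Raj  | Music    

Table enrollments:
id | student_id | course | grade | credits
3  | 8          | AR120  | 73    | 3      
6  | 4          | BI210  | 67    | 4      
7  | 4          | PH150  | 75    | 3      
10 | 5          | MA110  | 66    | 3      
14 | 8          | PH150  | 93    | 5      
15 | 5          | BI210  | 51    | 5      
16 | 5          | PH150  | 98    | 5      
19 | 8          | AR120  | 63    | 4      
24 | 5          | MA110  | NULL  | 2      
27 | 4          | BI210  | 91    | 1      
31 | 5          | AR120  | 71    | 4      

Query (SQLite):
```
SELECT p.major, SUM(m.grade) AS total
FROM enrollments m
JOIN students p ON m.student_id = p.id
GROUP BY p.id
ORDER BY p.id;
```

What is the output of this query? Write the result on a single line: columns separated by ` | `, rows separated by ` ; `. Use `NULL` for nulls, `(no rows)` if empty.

Biology | 233 ; Chemistry | 286 ; Music | 229

Join each enrollments row to its students via student_id.
Group joined rows by students.id; compute SUM(m.grade) per group.
  4: ids {6, 7, 27} → SUM(m.grade)=233
  5: ids {10, 15, 16, 24, 31} → SUM(m.grade)=286
  8: ids {3, 14, 19} → SUM(m.grade)=229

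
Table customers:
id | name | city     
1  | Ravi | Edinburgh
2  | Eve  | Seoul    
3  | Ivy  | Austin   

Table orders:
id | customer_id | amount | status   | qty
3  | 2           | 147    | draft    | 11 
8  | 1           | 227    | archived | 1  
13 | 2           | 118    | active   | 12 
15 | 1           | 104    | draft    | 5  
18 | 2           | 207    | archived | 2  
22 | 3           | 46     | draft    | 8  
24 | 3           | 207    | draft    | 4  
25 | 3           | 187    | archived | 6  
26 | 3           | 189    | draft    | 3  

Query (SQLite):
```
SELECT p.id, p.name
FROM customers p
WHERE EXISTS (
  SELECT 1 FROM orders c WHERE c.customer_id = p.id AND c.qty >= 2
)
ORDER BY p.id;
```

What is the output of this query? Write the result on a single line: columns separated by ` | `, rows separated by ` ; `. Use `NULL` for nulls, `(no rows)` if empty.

1 | Ravi ; 2 | Eve ; 3 | Ivy

For each customers row, check whether any orders with matching customer_id has qty >= 2.
Keep rows where that is true.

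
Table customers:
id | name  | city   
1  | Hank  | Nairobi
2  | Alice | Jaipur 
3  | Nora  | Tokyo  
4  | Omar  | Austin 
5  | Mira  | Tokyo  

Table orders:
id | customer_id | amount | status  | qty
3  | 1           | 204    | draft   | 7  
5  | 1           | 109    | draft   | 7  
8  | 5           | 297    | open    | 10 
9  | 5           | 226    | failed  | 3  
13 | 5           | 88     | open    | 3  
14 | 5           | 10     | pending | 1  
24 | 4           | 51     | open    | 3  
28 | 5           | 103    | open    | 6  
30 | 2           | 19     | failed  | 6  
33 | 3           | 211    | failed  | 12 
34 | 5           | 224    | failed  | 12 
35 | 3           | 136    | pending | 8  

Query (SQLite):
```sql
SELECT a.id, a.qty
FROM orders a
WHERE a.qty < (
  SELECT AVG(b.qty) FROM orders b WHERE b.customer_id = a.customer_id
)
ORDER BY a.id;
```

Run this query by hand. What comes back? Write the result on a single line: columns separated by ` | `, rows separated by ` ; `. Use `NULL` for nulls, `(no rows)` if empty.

9 | 3 ; 13 | 3 ; 14 | 1 ; 35 | 8

For each orders row a, compute AVG(qty) over rows sharing a.customer_id.
Keep row a if a.qty < that per-group AVG.
  customer_id=1: AVG(qty) = 7.0
  customer_id=2: AVG(qty) = 6.0
  customer_id=3: AVG(qty) = 10.0
  customer_id=4: AVG(qty) = 3.0
  customer_id=5: AVG(qty) = 5.833333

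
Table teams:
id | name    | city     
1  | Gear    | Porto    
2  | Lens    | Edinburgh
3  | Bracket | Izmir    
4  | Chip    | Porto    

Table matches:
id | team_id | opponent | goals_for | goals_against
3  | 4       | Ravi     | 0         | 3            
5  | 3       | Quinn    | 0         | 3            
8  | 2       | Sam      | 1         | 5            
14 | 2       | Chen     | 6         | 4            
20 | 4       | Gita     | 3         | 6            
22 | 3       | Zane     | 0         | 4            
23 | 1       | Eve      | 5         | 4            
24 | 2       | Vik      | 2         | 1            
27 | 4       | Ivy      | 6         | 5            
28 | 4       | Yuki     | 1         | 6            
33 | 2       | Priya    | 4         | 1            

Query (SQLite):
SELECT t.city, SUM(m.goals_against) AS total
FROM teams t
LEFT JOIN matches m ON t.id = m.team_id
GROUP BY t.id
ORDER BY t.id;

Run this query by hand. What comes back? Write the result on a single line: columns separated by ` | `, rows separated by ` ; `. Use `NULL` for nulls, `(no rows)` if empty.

LEFT JOIN keeps every teams row; unmatched ones get NULL for matches columns.
Group by teams.id and compute SUM(m.goals_against). SUM over an all-NULL group is NULL.
  1: ids {23} → SUM(m.goals_against)=4
  2: ids {8, 14, 24, 33} → SUM(m.goals_against)=11
  3: ids {5, 22} → SUM(m.goals_against)=7
  4: ids {3, 20, 27, 28} → SUM(m.goals_against)=20

Porto | 4 ; Edinburgh | 11 ; Izmir | 7 ; Porto | 20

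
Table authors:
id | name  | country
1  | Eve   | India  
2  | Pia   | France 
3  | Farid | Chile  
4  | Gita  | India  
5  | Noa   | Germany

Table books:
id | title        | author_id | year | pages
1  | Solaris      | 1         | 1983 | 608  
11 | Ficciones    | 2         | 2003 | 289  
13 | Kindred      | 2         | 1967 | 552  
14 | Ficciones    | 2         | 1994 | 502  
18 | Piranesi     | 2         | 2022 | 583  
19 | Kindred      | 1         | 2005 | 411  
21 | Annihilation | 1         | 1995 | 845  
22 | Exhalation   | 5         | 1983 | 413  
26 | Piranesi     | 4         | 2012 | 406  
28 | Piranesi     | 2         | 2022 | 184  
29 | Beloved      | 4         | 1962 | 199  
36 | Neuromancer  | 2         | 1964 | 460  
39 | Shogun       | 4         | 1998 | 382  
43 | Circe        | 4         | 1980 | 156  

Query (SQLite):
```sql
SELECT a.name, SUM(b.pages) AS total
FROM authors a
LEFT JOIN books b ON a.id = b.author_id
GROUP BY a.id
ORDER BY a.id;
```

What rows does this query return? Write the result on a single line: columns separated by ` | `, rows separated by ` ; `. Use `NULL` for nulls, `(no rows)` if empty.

Eve | 1864 ; Pia | 2570 ; Farid | NULL ; Gita | 1143 ; Noa | 413

LEFT JOIN keeps every authors row; unmatched ones get NULL for books columns.
Group by authors.id and compute SUM(b.pages). SUM over an all-NULL group is NULL.
  1: ids {1, 19, 21} → SUM(b.pages)=1864
  2: ids {11, 13, 14, 18, 28, 36} → SUM(b.pages)=2570
  3: ids {—} → SUM(b.pages)=NULL
  4: ids {26, 29, 39, 43} → SUM(b.pages)=1143
  5: ids {22} → SUM(b.pages)=413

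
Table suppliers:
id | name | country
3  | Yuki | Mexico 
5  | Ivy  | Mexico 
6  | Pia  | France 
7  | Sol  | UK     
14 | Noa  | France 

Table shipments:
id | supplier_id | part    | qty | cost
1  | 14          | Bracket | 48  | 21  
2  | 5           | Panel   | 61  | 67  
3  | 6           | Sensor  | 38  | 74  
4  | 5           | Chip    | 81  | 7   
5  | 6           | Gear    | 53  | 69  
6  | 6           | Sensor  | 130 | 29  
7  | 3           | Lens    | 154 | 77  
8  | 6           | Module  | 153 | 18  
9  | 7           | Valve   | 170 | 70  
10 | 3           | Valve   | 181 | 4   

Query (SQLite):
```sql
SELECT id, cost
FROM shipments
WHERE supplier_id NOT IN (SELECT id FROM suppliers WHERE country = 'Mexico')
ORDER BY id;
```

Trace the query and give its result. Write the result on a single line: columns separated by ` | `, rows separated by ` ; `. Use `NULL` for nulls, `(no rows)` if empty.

Inner query: suppliers.id where country = 'Mexico'.
Outer: keep shipments rows whose supplier_id is not in that set.
Inner query → {3, 5}

1 | 21 ; 3 | 74 ; 5 | 69 ; 6 | 29 ; 8 | 18 ; 9 | 70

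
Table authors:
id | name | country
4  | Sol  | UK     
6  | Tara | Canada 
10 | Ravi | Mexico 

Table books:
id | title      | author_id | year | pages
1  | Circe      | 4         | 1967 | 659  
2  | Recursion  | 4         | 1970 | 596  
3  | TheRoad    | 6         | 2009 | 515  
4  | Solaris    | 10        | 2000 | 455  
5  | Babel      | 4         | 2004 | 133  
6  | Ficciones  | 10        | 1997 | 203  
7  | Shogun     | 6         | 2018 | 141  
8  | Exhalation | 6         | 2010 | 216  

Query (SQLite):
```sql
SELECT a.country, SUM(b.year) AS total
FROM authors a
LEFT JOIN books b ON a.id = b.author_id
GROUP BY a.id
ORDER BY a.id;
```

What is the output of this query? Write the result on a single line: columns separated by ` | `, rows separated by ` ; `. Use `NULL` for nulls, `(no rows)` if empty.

UK | 5941 ; Canada | 6037 ; Mexico | 3997

LEFT JOIN keeps every authors row; unmatched ones get NULL for books columns.
Group by authors.id and compute SUM(b.year). SUM over an all-NULL group is NULL.
  4: ids {1, 2, 5} → SUM(b.year)=5941
  6: ids {3, 7, 8} → SUM(b.year)=6037
  10: ids {4, 6} → SUM(b.year)=3997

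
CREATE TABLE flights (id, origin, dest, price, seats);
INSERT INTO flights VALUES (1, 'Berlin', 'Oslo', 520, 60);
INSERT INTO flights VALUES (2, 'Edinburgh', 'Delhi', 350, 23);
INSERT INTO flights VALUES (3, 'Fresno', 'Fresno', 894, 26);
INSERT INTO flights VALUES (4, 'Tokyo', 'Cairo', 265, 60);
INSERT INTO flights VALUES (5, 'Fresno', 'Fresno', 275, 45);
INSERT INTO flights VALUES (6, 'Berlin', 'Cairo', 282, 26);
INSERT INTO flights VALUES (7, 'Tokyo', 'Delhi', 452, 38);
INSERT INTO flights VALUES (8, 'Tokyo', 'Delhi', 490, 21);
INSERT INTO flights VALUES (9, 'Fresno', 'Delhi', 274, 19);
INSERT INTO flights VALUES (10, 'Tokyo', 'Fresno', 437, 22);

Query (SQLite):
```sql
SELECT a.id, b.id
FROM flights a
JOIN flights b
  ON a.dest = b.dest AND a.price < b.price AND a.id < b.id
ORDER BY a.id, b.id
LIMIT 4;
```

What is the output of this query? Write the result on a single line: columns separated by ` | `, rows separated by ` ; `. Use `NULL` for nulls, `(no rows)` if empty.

2 | 7 ; 2 | 8 ; 4 | 6 ; 5 | 10

Pairs (a,b) with same dest, a.price < b.price, a.id < b.id.
dest groups: Cairo:{4,6} Delhi:{2,7,8,9} Fresno:{3,5,10} Oslo:{1}
Ordered by (a.id, b.id); first 4.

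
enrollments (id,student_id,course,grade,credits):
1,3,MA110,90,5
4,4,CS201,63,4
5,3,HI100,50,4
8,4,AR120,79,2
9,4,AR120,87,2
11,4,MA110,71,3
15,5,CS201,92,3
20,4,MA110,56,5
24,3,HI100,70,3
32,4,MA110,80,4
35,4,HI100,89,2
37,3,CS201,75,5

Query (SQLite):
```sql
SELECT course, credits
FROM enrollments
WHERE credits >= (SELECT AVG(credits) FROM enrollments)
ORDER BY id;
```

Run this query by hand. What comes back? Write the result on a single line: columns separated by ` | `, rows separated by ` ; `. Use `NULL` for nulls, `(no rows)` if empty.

Scalar subquery: AVG(credits) over all enrollments rows = 3.5.
Keep rows where credits >= that value.

MA110 | 5 ; CS201 | 4 ; HI100 | 4 ; MA110 | 5 ; MA110 | 4 ; CS201 | 5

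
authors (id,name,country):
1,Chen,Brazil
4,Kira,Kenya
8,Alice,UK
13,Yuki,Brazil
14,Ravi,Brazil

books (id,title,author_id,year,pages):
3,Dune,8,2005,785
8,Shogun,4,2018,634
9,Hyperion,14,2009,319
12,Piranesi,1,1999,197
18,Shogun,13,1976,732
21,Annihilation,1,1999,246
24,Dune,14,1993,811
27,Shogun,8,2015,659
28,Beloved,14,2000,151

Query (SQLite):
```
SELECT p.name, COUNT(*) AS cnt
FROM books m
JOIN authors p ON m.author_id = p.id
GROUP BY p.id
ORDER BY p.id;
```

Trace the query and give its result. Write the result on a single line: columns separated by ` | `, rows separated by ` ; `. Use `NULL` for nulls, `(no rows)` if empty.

Join each books row to its authors via author_id.
Group joined rows by authors.id; compute COUNT(*) per group.
  1: ids {12, 21} → COUNT(*)=2
  4: ids {8} → COUNT(*)=1
  8: ids {3, 27} → COUNT(*)=2
  13: ids {18} → COUNT(*)=1
  14: ids {9, 24, 28} → COUNT(*)=3

Chen | 2 ; Kira | 1 ; Alice | 2 ; Yuki | 1 ; Ravi | 3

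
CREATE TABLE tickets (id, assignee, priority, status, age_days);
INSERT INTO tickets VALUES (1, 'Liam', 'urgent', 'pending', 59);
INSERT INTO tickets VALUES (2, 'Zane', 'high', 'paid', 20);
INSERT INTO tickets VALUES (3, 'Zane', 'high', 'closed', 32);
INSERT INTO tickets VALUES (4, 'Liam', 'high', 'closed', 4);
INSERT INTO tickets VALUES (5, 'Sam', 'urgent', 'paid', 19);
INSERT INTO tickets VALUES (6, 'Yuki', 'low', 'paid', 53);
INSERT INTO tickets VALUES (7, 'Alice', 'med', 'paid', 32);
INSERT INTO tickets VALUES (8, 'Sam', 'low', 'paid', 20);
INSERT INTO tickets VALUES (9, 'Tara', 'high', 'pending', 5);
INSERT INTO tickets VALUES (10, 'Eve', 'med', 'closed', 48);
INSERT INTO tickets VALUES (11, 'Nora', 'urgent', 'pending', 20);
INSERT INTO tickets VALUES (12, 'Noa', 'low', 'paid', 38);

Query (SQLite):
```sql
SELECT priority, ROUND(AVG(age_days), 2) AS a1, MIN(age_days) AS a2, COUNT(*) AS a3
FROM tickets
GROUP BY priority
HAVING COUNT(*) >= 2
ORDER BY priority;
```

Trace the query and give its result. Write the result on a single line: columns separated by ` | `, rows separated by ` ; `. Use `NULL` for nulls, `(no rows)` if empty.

high | 15.25 | 4 | 4 ; low | 37 | 20 | 3 ; med | 40 | 32 | 2 ; urgent | 32.67 | 19 | 3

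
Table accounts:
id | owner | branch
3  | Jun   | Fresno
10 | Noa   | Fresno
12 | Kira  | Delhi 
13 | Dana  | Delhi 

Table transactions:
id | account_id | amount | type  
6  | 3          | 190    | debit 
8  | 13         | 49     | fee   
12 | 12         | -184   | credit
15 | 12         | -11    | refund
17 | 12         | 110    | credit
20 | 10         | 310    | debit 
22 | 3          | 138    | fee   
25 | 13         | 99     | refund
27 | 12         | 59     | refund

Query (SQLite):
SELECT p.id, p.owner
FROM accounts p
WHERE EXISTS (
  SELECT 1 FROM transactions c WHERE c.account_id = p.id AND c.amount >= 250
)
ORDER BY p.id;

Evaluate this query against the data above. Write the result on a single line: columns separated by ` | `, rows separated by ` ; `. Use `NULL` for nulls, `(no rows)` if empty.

10 | Noa

For each accounts row, check whether any transactions with matching account_id has amount >= 250.
Keep rows where that is true.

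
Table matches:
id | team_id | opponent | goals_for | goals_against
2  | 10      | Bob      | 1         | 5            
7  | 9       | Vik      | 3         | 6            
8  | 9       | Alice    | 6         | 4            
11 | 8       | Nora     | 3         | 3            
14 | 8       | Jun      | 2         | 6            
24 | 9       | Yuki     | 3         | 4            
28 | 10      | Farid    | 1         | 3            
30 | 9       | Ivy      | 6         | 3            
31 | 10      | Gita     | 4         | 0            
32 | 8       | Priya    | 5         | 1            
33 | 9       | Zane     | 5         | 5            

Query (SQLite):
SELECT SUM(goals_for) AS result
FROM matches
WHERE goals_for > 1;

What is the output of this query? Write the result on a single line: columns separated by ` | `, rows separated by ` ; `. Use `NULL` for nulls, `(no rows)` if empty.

37

Rows where goals_for > 1 → goals_for values: [3, 6, 3, 2, 3, 6, 4, 5, 5].
SUM of non-NULL values = 37.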